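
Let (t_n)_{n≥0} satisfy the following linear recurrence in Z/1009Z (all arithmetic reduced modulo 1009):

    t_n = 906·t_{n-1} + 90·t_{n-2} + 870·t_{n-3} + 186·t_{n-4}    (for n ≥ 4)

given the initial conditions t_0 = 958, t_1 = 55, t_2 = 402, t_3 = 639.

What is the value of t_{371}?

307

t_4 = 906·639 + 90·402 + 870·55 + 186·958 = 655
t_5 = 906·655 + 90·639 + 870·402 + 186·55 = 901
t_6 = 906·901 + 90·655 + 870·639 + 186·402 = 530
t_7 = 906·530 + 90·901 + 870·655 + 186·639 = 832
t_8 = 906·832 + 90·530 + 870·901 + 186·655 = 973
t_9 = 906·973 + 90·832 + 870·530 + 186·901 = 974
Continuing the recurrence:
  t_10 = 450;  t_11 = 275;  t_12 = 254;  t_13 = 158;  t_14 = 602;  t_15 = 346
  t_16 = 437;  t_17 = 451;  t_18 = 251;  t_19 = 188;  t_20 = 630;  t_21 = 18
  t_22 = 734;  t_23 = 550;  t_24 = 990;  t_25 = 202;  t_26 = 225;  t_27 = 55
  t_28 = 126;  t_29 = 287;  t_30 = 849;  t_31 = 720;  t_32 = 928;  t_33 = 442
  t_34 = 982;  t_35 = 66;  t_36 = 33;  t_37 = 723;  t_38 = 70;  t_39 = 973
  t_40 = 405;  t_41 = 82;  t_42 = 623;  t_43 = 291;  t_44 = 228;  t_45 = 982
  t_46 = 857;  t_47 = 345;  t_48 = 982;  t_49 = 496;  t_50 = 416;  t_51 = 94
  t_52 = 206;  t_53 = 485;  t_54 = 607;  t_55 = 249;  t_56 = 893;  t_57 = 844
  t_58 = 90;  t_59 = 985;  t_60 = 832;  t_61 = 114;  t_62 = 476;  t_63 = 542
  t_64 = 804;  t_65 = 719;  t_66 = 402;  t_67 = 252;  t_68 = 296;  t_69 = 427
  t_70 = 205;  t_71 = 845;  t_72 = 775;  t_73 = 738;  t_74 = 176;  t_75 = 873
  t_76 = 786;  t_77 = 435;  t_78 = 891;  t_79 = 501;  t_80 = 301;  t_81 = 409
  t_82 = 330;  t_83 = 690;  t_84 = 143;  t_85 = 891;  t_86 = 584;  t_87 = 358
  t_88 = 164;  t_89 = 996;  t_90 = 295;  t_91 = 129;  t_92 = 169;  t_93 = 221
  t_94 = 125;  t_95 = 455;  t_96 = 415;  t_97 = 747;  t_98 = 125;  t_99 = 580
  t_100 = 542;  t_101 = 897;  t_102 = 928;  t_103 = 535;  t_104 = 508;  t_105 = 379
  t_106 = 999;  t_107 = 471;  t_108 = 466;  t_109 = 691;  t_110 = 302;  t_111 = 439
  t_112 = 842;  t_113 = 990;  t_114 = 240;  t_115 = 744;  t_116 = 294;  t_117 = 793
  t_118 = 22;  t_119 = 137;  t_120 = 938;  t_121 = 625;  t_122 = 49;  t_123 = 789
  t_124 = 646;  t_125 = 903;  t_126 = 789;  t_127 = 459;  t_128 = 210;  t_129 = 274
  t_130 = 983;  t_131 = 784;  t_132 = 620;  t_133 = 738;  t_134 = 171;  t_135 = 488
  t_136 = 62;  t_137 = 692;  t_138 = 187;  t_139 = 53;  t_140 = 372;  t_141 = 561
  t_142 = 85;  t_143 = 894;  t_144 = 618;  t_145 = 365;  t_146 = 379;  t_147 = 538
  t_148 = 531;  t_149 = 864;  t_150 = 924;  t_151 = 775;  t_152 = 167;  t_153 = 61
  t_154 = 238;  t_155 = 4;  t_156 = 204;  t_157 = 999;  t_158 = 544;  t_159 = 212
  t_160 = 873;  t_161 = 8;  t_162 = 130;  t_163 = 261;  t_164 = 787;  t_165 = 513
  t_166 = 847;  t_167 = 1000;  t_168 = 882;  t_169 = 46;  t_170 = 356;  t_171 = 604
  t_172 = 352;  t_173 = 383;  t_174 = 725;  t_175 = 4;  t_176 = 389;  t_177 = 377
  t_178 = 312;  t_179 = 935;  t_180 = 158;  t_181 = 793;  t_182 = 859;  t_183 = 644
  t_184 = 769;  t_185 = 796;  t_186 = 976;  t_187 = 149;  t_188 = 956;  t_189 = 991
  t_190 = 505;  t_191 = 617;  t_192 = 777;  t_193 = 838;  t_194 = 864;  t_195 = 250
  t_196 = 339;  t_197 = 148;  t_198 = 969;  t_199 = 675;  t_200 = 636;  t_201 = 78
  t_202 = 409;  t_203 = 21;  t_204 = 841;  t_205 = 58;  t_206 = 602;  t_207 = 742
  t_208 = 1002;  t_209 = 665;  t_210 = 249;  t_211 = 649;  t_212 = 59;  t_213 = 152
  t_214 = 243;  t_215 = 264;  t_216 = 668;  t_217 = 910;  t_218 = 117;  t_219 = 876
  t_220 = 798;  t_221 = 311;  t_222 = 325;  t_223 = 115;  t_224 = 515;  t_225 = 246
  t_226 = 901;  t_227 = 222;  t_228 = 758;  t_229 = 656;  t_230 = 156;  t_231 = 91
  t_232 = 994;  t_233 = 86;  t_234 = 105;  t_235 = 801;  t_236 = 995;  t_237 = 267
  t_238 = 510;  t_239 = 343;  t_240 = 115;  t_241 = 824;  t_242 = 913;  t_243 = 691
  t_244 = 589;  t_245 = 637;  t_246 = 628;  t_247 = 959;  t_248 = 952;  t_249 = 273
  t_250 = 708;  t_251 = 719;  t_252 = 645;  t_253 = 82;  t_254 = 631;  t_255 = 592
  t_256 = 459;  t_257 = 140;  t_258 = 419;  t_259 = 619;  t_260 = 516;  t_261 = 631
  t_262 = 583;  t_263 = 800;  t_264 = 535;  t_265 = 756;  t_266 = 817;  t_267 = 811
  t_268 = 567;  t_269 = 273;  t_270 = 595;  t_271 = 3;  t_272 = 685;  t_273 = 706
  t_274 = 303;  t_275 = 232;  t_276 = 362;  t_277 = 145;  t_278 = 386;  t_279 = 432
  t_280 = 88;  t_281 = 105;  t_282 = 781;  t_283 = 154;  t_284 = 706;  t_285 = 436
  t_286 = 223;  t_287 = 258;  t_288 = 641;  t_289 = 233;  t_290 = 965;  t_291 = 535
  t_292 = 531;  t_293 = 533;  t_294 = 143;  t_295 = 420;  t_296 = 343;  t_297 = 3
  t_298 = 797;  t_299 = 81;  t_300 = 643;  t_301 = 348;  t_302 = 596;  t_303 = 557
  t_304 = 901;  t_305 = 760;  t_306 = 928;  t_307 = 620;  t_308 = 886;  t_309 = 117
  t_310 = 749;  t_311 = 215;  t_312 = 70;  t_313 = 421;  t_314 = 727;  t_315 = 332
  t_316 = 870;  t_317 = 261;  t_318 = 240;  t_319 = 132;  t_320 = 357;  t_321 = 385
  t_322 = 605;  t_323 = 741;  t_324 = 95;  t_325 = 24;  t_326 = 474;  t_327 = 266
  t_328 = 335;  t_329 = 661;  t_330 = 140;  t_331 = 558;  t_332 = 223;  t_333 = 576
  t_334 = 30;  t_335 = 461;  t_336 = 378;  t_337 = 586;  t_338 = 928;  t_339 = 450
  t_340 = 799;  t_341 = 765;  t_342 = 255;  t_343 = 89;  t_344 = 567;  t_345 = 959
  t_346 = 429;  t_347 = 44;  t_348 = 185;  t_349 = 730;  t_350 = 3;  t_351 = 437
  t_352 = 198;  t_353 = 931;  t_354 = 984;  t_355 = 883;  t_356 = 885;  t_357 = 489
  t_358 = 778;  t_359 = 54;  t_360 = 666;  t_361 = 803;  t_362 = 416;  t_363 = 369
  t_364 = 593;  t_365 = 98;  t_366 = 749;  t_367 = 618;  t_368 = 541;  t_369 = 788
t_370 = 906·788 + 90·541 + 870·618 + 186·749 = 758
t_371 = 906·758 + 90·788 + 870·541 + 186·618 = 307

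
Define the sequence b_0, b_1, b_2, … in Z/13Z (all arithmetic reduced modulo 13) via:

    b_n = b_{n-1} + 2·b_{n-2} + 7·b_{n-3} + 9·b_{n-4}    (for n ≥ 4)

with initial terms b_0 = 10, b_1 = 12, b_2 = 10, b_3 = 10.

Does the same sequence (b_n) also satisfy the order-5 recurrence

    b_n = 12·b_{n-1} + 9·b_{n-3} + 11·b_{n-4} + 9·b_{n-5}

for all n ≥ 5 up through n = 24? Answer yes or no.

Terms b_0..b_24: 10, 12, 10, 10, 9, 12, 8, 3, 2, 3, 9, 4, 9, 3, 0, 1, 12, 2, 7, 0, 6, 8, 5, 11, 1
n=5: candidate gives 4, actual b_5 = 12 ✗

no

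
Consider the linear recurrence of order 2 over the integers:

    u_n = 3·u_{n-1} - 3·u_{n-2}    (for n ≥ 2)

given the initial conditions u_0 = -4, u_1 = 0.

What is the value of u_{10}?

u_2 = 3·0 + -3·-4 = 12
u_3 = 3·12 + -3·0 = 36
u_4 = 3·36 + -3·12 = 72
u_5 = 3·72 + -3·36 = 108
u_6 = 3·108 + -3·72 = 108
u_7 = 3·108 + -3·108 = 0
u_8 = 3·0 + -3·108 = -324
u_9 = 3·-324 + -3·0 = -972
u_10 = 3·-972 + -3·-324 = -1944

-1944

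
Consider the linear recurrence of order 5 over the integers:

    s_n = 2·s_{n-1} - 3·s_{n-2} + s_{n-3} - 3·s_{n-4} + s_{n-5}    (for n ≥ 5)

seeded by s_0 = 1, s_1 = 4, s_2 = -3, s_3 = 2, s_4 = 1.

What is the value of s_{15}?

1071

s_5 = 2·1 + -3·2 + 1·-3 + -3·4 + 1·1 = -18
s_6 = 2·-18 + -3·1 + 1·2 + -3·-3 + 1·4 = -24
s_7 = 2·-24 + -3·-18 + 1·1 + -3·2 + 1·-3 = -2
s_8 = 2·-2 + -3·-24 + 1·-18 + -3·1 + 1·2 = 49
s_9 = 2·49 + -3·-2 + 1·-24 + -3·-18 + 1·1 = 135
s_10 = 2·135 + -3·49 + 1·-2 + -3·-24 + 1·-18 = 175
s_11 = 2·175 + -3·135 + 1·49 + -3·-2 + 1·-24 = -24
s_12 = 2·-24 + -3·175 + 1·135 + -3·49 + 1·-2 = -587
s_13 = 2·-587 + -3·-24 + 1·175 + -3·135 + 1·49 = -1283
s_14 = 2·-1283 + -3·-587 + 1·-24 + -3·175 + 1·135 = -1219
s_15 = 2·-1219 + -3·-1283 + 1·-587 + -3·-24 + 1·175 = 1071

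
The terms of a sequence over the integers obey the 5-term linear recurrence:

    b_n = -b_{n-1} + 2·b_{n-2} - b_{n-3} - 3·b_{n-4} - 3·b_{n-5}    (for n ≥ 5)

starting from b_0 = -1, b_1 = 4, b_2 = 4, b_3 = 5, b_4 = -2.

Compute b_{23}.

2584565

b_5 = -1·-2 + 2·5 + -1·4 + -3·4 + -3·-1 = -1
b_6 = -1·-1 + 2·-2 + -1·5 + -3·4 + -3·4 = -32
b_7 = -1·-32 + 2·-1 + -1·-2 + -3·5 + -3·4 = 5
b_8 = -1·5 + 2·-32 + -1·-1 + -3·-2 + -3·5 = -77
b_9 = -1·-77 + 2·5 + -1·-32 + -3·-1 + -3·-2 = 128
b_10 = -1·128 + 2·-77 + -1·5 + -3·-32 + -3·-1 = -188
b_11 = -1·-188 + 2·128 + -1·-77 + -3·5 + -3·-32 = 602
b_12 = -1·602 + 2·-188 + -1·128 + -3·-77 + -3·5 = -890
b_13 = -1·-890 + 2·602 + -1·-188 + -3·128 + -3·-77 = 2129
b_14 = -1·2129 + 2·-890 + -1·602 + -3·-188 + -3·128 = -4331
b_15 = -1·-4331 + 2·2129 + -1·-890 + -3·602 + -3·-188 = 8237
b_16 = -1·8237 + 2·-4331 + -1·2129 + -3·-890 + -3·602 = -18164
b_17 = -1·-18164 + 2·8237 + -1·-4331 + -3·2129 + -3·-890 = 35252
b_18 = -1·35252 + 2·-18164 + -1·8237 + -3·-4331 + -3·2129 = -73211
b_19 = -1·-73211 + 2·35252 + -1·-18164 + -3·8237 + -3·-4331 = 150161
b_20 = -1·150161 + 2·-73211 + -1·35252 + -3·-18164 + -3·8237 = -302054
b_21 = -1·-302054 + 2·150161 + -1·-73211 + -3·35252 + -3·-18164 = 624323
b_22 = -1·624323 + 2·-302054 + -1·150161 + -3·-73211 + -3·35252 = -1264715
b_23 = -1·-1264715 + 2·624323 + -1·-302054 + -3·150161 + -3·-73211 = 2584565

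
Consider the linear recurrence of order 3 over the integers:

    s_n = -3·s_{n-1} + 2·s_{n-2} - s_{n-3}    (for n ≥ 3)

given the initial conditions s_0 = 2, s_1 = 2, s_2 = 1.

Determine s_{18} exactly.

223208971

s_3 = -3·1 + 2·2 + -1·2 = -1
s_4 = -3·-1 + 2·1 + -1·2 = 3
s_5 = -3·3 + 2·-1 + -1·1 = -12
s_6 = -3·-12 + 2·3 + -1·-1 = 43
s_7 = -3·43 + 2·-12 + -1·3 = -156
s_8 = -3·-156 + 2·43 + -1·-12 = 566
s_9 = -3·566 + 2·-156 + -1·43 = -2053
s_10 = -3·-2053 + 2·566 + -1·-156 = 7447
s_11 = -3·7447 + 2·-2053 + -1·566 = -27013
s_12 = -3·-27013 + 2·7447 + -1·-2053 = 97986
s_13 = -3·97986 + 2·-27013 + -1·7447 = -355431
s_14 = -3·-355431 + 2·97986 + -1·-27013 = 1289278
s_15 = -3·1289278 + 2·-355431 + -1·97986 = -4676682
s_16 = -3·-4676682 + 2·1289278 + -1·-355431 = 16964033
s_17 = -3·16964033 + 2·-4676682 + -1·1289278 = -61534741
s_18 = -3·-61534741 + 2·16964033 + -1·-4676682 = 223208971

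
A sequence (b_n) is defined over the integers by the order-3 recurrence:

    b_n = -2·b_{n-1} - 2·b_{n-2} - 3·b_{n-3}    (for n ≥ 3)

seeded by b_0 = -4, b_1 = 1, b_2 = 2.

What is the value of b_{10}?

b_3 = -2·2 + -2·1 + -3·-4 = 6
b_4 = -2·6 + -2·2 + -3·1 = -19
b_5 = -2·-19 + -2·6 + -3·2 = 20
b_6 = -2·20 + -2·-19 + -3·6 = -20
b_7 = -2·-20 + -2·20 + -3·-19 = 57
b_8 = -2·57 + -2·-20 + -3·20 = -134
b_9 = -2·-134 + -2·57 + -3·-20 = 214
b_10 = -2·214 + -2·-134 + -3·57 = -331

-331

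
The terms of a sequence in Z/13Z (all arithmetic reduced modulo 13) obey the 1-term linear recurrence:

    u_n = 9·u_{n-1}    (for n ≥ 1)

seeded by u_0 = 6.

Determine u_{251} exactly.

5

u_1 = 9·6 = 2
u_2 = 9·2 = 5
u_3 = 9·5 = 6
(u_3) = (6) = (u_0), so the sequence has period 3.
251 ≡ 2 (mod 3), hence u_251 = u_2 = 5.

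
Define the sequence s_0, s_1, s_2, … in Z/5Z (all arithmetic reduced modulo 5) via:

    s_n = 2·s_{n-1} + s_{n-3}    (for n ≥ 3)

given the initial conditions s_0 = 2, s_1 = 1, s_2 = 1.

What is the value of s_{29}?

s_3 = 2·1 + 0·1 + 1·2 = 4
s_4 = 2·4 + 0·1 + 1·1 = 4
s_5 = 2·4 + 0·4 + 1·1 = 4
s_6 = 2·4 + 0·4 + 1·4 = 2
s_7 = 2·2 + 0·4 + 1·4 = 3
s_8 = 2·3 + 0·2 + 1·4 = 0
s_9 = 2·0 + 0·3 + 1·2 = 2
s_10 = 2·2 + 0·0 + 1·3 = 2
s_11 = 2·2 + 0·2 + 1·0 = 4
s_12 = 2·4 + 0·2 + 1·2 = 0
s_13 = 2·0 + 0·4 + 1·2 = 2
s_14 = 2·2 + 0·0 + 1·4 = 3
s_15 = 2·3 + 0·2 + 1·0 = 1
s_16 = 2·1 + 0·3 + 1·2 = 4
s_17 = 2·4 + 0·1 + 1·3 = 1
s_18 = 2·1 + 0·4 + 1·1 = 3
s_19 = 2·3 + 0·1 + 1·4 = 0
s_20 = 2·0 + 0·3 + 1·1 = 1
s_21 = 2·1 + 0·0 + 1·3 = 0
s_22 = 2·0 + 0·1 + 1·0 = 0
s_23 = 2·0 + 0·0 + 1·1 = 1
s_24 = 2·1 + 0·0 + 1·0 = 2
s_25 = 2·2 + 0·1 + 1·0 = 4
s_26 = 2·4 + 0·2 + 1·1 = 4
s_27 = 2·4 + 0·4 + 1·2 = 0
s_28 = 2·0 + 0·4 + 1·4 = 4
s_29 = 2·4 + 0·0 + 1·4 = 2

2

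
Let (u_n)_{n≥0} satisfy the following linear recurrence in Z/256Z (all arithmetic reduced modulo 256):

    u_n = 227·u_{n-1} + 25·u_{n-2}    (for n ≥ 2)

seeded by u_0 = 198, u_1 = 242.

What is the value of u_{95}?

u_2 = 227·242 + 25·198 = 236
u_3 = 227·236 + 25·242 = 230
u_4 = 227·230 + 25·236 = 254
u_5 = 227·254 + 25·230 = 176
u_6 = 227·176 + 25·254 = 222
u_7 = 227·222 + 25·176 = 10
u_8 = 227·10 + 25·222 = 140
u_9 = 227·140 + 25·10 = 30
u_10 = 227·30 + 25·140 = 70
u_11 = 227·70 + 25·30 = 0
u_12 = 227·0 + 25·70 = 214
u_13 = 227·214 + 25·0 = 194
u_14 = 227·194 + 25·214 = 236
u_15 = 227·236 + 25·194 = 54
u_16 = 227·54 + 25·236 = 238
u_17 = 227·238 + 25·54 = 80
u_18 = 227·80 + 25·238 = 46
u_19 = 227·46 + 25·80 = 154
u_20 = 227·154 + 25·46 = 12
u_21 = 227·12 + 25·154 = 174
u_22 = 227·174 + 25·12 = 118
u_23 = 227·118 + 25·174 = 160
u_24 = 227·160 + 25·118 = 102
u_25 = 227·102 + 25·160 = 18
u_26 = 227·18 + 25·102 = 236
u_27 = 227·236 + 25·18 = 6
u_28 = 227·6 + 25·236 = 94
u_29 = 227·94 + 25·6 = 240
u_30 = 227·240 + 25·94 = 254
u_31 = 227·254 + 25·240 = 170
u_32 = 227·170 + 25·254 = 140
u_33 = 227·140 + 25·170 = 190
u_34 = 227·190 + 25·140 = 38
u_35 = 227·38 + 25·190 = 64
u_36 = 227·64 + 25·38 = 118
u_37 = 227·118 + 25·64 = 226
u_38 = 227·226 + 25·118 = 236
u_39 = 227·236 + 25·226 = 86
u_40 = 227·86 + 25·236 = 78
u_41 = 227·78 + 25·86 = 144
u_42 = 227·144 + 25·78 = 78
u_43 = 227·78 + 25·144 = 58
u_44 = 227·58 + 25·78 = 12
u_45 = 227·12 + 25·58 = 78
u_46 = 227·78 + 25·12 = 86
u_47 = 227·86 + 25·78 = 224
u_48 = 227·224 + 25·86 = 6
u_49 = 227·6 + 25·224 = 50
u_50 = 227·50 + 25·6 = 236
u_51 = 227·236 + 25·50 = 38
u_52 = 227·38 + 25·236 = 190
u_53 = 227·190 + 25·38 = 48
u_54 = 227·48 + 25·190 = 30
u_55 = 227·30 + 25·48 = 74
u_56 = 227·74 + 25·30 = 140
u_57 = 227·140 + 25·74 = 94
u_58 = 227·94 + 25·140 = 6
u_59 = 227·6 + 25·94 = 128
u_60 = 227·128 + 25·6 = 22
u_61 = 227·22 + 25·128 = 2
u_62 = 227·2 + 25·22 = 236
u_63 = 227·236 + 25·2 = 118
u_64 = 227·118 + 25·236 = 174
u_65 = 227·174 + 25·118 = 208
u_66 = 227·208 + 25·174 = 110
u_67 = 227·110 + 25·208 = 218
u_68 = 227·218 + 25·110 = 12
u_69 = 227·12 + 25·218 = 238
u_70 = 227·238 + 25·12 = 54
u_71 = 227·54 + 25·238 = 32
u_72 = 227·32 + 25·54 = 166
u_73 = 227·166 + 25·32 = 82
u_74 = 227·82 + 25·166 = 236
u_75 = 227·236 + 25·82 = 70
u_76 = 227·70 + 25·236 = 30
u_77 = 227·30 + 25·70 = 112
u_78 = 227·112 + 25·30 = 62
u_79 = 227·62 + 25·112 = 234
u_80 = 227·234 + 25·62 = 140
u_81 = 227·140 + 25·234 = 254
u_82 = 227·254 + 25·140 = 230
u_83 = 227·230 + 25·254 = 192
u_84 = 227·192 + 25·230 = 182
u_85 = 227·182 + 25·192 = 34
u_86 = 227·34 + 25·182 = 236
u_87 = 227·236 + 25·34 = 150
u_88 = 227·150 + 25·236 = 14
u_89 = 227·14 + 25·150 = 16
u_90 = 227·16 + 25·14 = 142
u_91 = 227·142 + 25·16 = 122
u_92 = 227·122 + 25·142 = 12
u_93 = 227·12 + 25·122 = 142
u_94 = 227·142 + 25·12 = 22
u_95 = 227·22 + 25·142 = 96

96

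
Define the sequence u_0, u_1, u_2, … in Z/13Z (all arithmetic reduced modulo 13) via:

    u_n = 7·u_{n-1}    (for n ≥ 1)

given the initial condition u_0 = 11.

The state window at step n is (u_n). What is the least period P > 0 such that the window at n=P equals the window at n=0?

12

n=0: window = (11)
n=1: window = (12)
n=2: window = (6)
n=3: window = (3)
n=4: window = (8)
n=5: window = (4)
n=6: window = (2)
n=7: window = (1)
n=8: window = (7)
n=9: window = (10)
n=10: window = (5)
n=11: window = (9)
n=12: window = (11)
window at n=12 equals window at n=0 → period = 12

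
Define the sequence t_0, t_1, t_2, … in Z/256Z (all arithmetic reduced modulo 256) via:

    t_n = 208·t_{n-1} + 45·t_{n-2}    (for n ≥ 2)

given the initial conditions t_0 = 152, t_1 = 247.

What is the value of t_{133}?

t_2 = 208·247 + 45·152 = 104
t_3 = 208·104 + 45·247 = 235
t_4 = 208·235 + 45·104 = 56
t_5 = 208·56 + 45·235 = 207
t_6 = 208·207 + 45·56 = 8
t_7 = 208·8 + 45·207 = 227
t_8 = 208·227 + 45·8 = 216
t_9 = 208·216 + 45·227 = 103
t_10 = 208·103 + 45·216 = 168
t_11 = 208·168 + 45·103 = 155
t_12 = 208·155 + 45·168 = 120
t_13 = 208·120 + 45·155 = 191
t_14 = 208·191 + 45·120 = 72
t_15 = 208·72 + 45·191 = 19
t_16 = 208·19 + 45·72 = 24
t_17 = 208·24 + 45·19 = 215
t_18 = 208·215 + 45·24 = 232
t_19 = 208·232 + 45·215 = 75
t_20 = 208·75 + 45·232 = 184
t_21 = 208·184 + 45·75 = 175
t_22 = 208·175 + 45·184 = 136
t_23 = 208·136 + 45·175 = 67
t_24 = 208·67 + 45·136 = 88
t_25 = 208·88 + 45·67 = 71
t_26 = 208·71 + 45·88 = 40
t_27 = 208·40 + 45·71 = 251
t_28 = 208·251 + 45·40 = 248
t_29 = 208·248 + 45·251 = 159
t_30 = 208·159 + 45·248 = 200
t_31 = 208·200 + 45·159 = 115
t_32 = 208·115 + 45·200 = 152
t_33 = 208·152 + 45·115 = 183
t_34 = 208·183 + 45·152 = 104
t_35 = 208·104 + 45·183 = 171
t_36 = 208·171 + 45·104 = 56
t_37 = 208·56 + 45·171 = 143
t_38 = 208·143 + 45·56 = 8
t_39 = 208·8 + 45·143 = 163
t_40 = 208·163 + 45·8 = 216
t_41 = 208·216 + 45·163 = 39
t_42 = 208·39 + 45·216 = 168
t_43 = 208·168 + 45·39 = 91
t_44 = 208·91 + 45·168 = 120
t_45 = 208·120 + 45·91 = 127
t_46 = 208·127 + 45·120 = 72
t_47 = 208·72 + 45·127 = 211
t_48 = 208·211 + 45·72 = 24
t_49 = 208·24 + 45·211 = 151
t_50 = 208·151 + 45·24 = 232
t_51 = 208·232 + 45·151 = 11
t_52 = 208·11 + 45·232 = 184
t_53 = 208·184 + 45·11 = 111
t_54 = 208·111 + 45·184 = 136
t_55 = 208·136 + 45·111 = 3
t_56 = 208·3 + 45·136 = 88
t_57 = 208·88 + 45·3 = 7
t_58 = 208·7 + 45·88 = 40
t_59 = 208·40 + 45·7 = 187
t_60 = 208·187 + 45·40 = 248
t_61 = 208·248 + 45·187 = 95
t_62 = 208·95 + 45·248 = 200
t_63 = 208·200 + 45·95 = 51
t_64 = 208·51 + 45·200 = 152
t_65 = 208·152 + 45·51 = 119
t_66 = 208·119 + 45·152 = 104
t_67 = 208·104 + 45·119 = 107
t_68 = 208·107 + 45·104 = 56
t_69 = 208·56 + 45·107 = 79
t_70 = 208·79 + 45·56 = 8
t_71 = 208·8 + 45·79 = 99
t_72 = 208·99 + 45·8 = 216
t_73 = 208·216 + 45·99 = 231
t_74 = 208·231 + 45·216 = 168
t_75 = 208·168 + 45·231 = 27
t_76 = 208·27 + 45·168 = 120
t_77 = 208·120 + 45·27 = 63
t_78 = 208·63 + 45·120 = 72
t_79 = 208·72 + 45·63 = 147
t_80 = 208·147 + 45·72 = 24
t_81 = 208·24 + 45·147 = 87
t_82 = 208·87 + 45·24 = 232
t_83 = 208·232 + 45·87 = 203
t_84 = 208·203 + 45·232 = 184
t_85 = 208·184 + 45·203 = 47
t_86 = 208·47 + 45·184 = 136
t_87 = 208·136 + 45·47 = 195
t_88 = 208·195 + 45·136 = 88
t_89 = 208·88 + 45·195 = 199
t_90 = 208·199 + 45·88 = 40
t_91 = 208·40 + 45·199 = 123
t_92 = 208·123 + 45·40 = 248
t_93 = 208·248 + 45·123 = 31
t_94 = 208·31 + 45·248 = 200
t_95 = 208·200 + 45·31 = 243
t_96 = 208·243 + 45·200 = 152
t_97 = 208·152 + 45·243 = 55
t_98 = 208·55 + 45·152 = 104
t_99 = 208·104 + 45·55 = 43
t_100 = 208·43 + 45·104 = 56
t_101 = 208·56 + 45·43 = 15
t_102 = 208·15 + 45·56 = 8
t_103 = 208·8 + 45·15 = 35
t_104 = 208·35 + 45·8 = 216
t_105 = 208·216 + 45·35 = 167
t_106 = 208·167 + 45·216 = 168
t_107 = 208·168 + 45·167 = 219
t_108 = 208·219 + 45·168 = 120
t_109 = 208·120 + 45·219 = 255
t_110 = 208·255 + 45·120 = 72
t_111 = 208·72 + 45·255 = 83
t_112 = 208·83 + 45·72 = 24
t_113 = 208·24 + 45·83 = 23
t_114 = 208·23 + 45·24 = 232
t_115 = 208·232 + 45·23 = 139
t_116 = 208·139 + 45·232 = 184
t_117 = 208·184 + 45·139 = 239
t_118 = 208·239 + 45·184 = 136
t_119 = 208·136 + 45·239 = 131
t_120 = 208·131 + 45·136 = 88
t_121 = 208·88 + 45·131 = 135
t_122 = 208·135 + 45·88 = 40
t_123 = 208·40 + 45·135 = 59
t_124 = 208·59 + 45·40 = 248
t_125 = 208·248 + 45·59 = 223
t_126 = 208·223 + 45·248 = 200
t_127 = 208·200 + 45·223 = 179
t_128 = 208·179 + 45·200 = 152
t_129 = 208·152 + 45·179 = 247
t_130 = 208·247 + 45·152 = 104
t_131 = 208·104 + 45·247 = 235
t_132 = 208·235 + 45·104 = 56
t_133 = 208·56 + 45·235 = 207

207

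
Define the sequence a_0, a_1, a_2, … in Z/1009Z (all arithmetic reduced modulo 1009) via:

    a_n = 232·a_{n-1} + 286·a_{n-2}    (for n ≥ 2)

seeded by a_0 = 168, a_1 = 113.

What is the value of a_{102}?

a_2 = 232·113 + 286·168 = 607
a_3 = 232·607 + 286·113 = 603
a_4 = 232·603 + 286·607 = 708
a_5 = 232·708 + 286·603 = 717
a_6 = 232·717 + 286·708 = 547
a_7 = 232·547 + 286·717 = 5
a_8 = 232·5 + 286·547 = 198
a_9 = 232·198 + 286·5 = 952
a_10 = 232·952 + 286·198 = 17
a_11 = 232·17 + 286·952 = 759
a_12 = 232·759 + 286·17 = 339
a_13 = 232·339 + 286·759 = 85
a_14 = 232·85 + 286·339 = 639
a_15 = 232·639 + 286·85 = 19
a_16 = 232·19 + 286·639 = 497
a_17 = 232·497 + 286·19 = 667
a_18 = 232·667 + 286·497 = 240
a_19 = 232·240 + 286·667 = 246
a_20 = 232·246 + 286·240 = 596
a_21 = 232·596 + 286·246 = 774
a_22 = 232·774 + 286·596 = 910
a_23 = 232·910 + 286·774 = 632
a_24 = 232·632 + 286·910 = 257
a_25 = 232·257 + 286·632 = 234
a_26 = 232·234 + 286·257 = 656
a_27 = 232·656 + 286·234 = 163
a_28 = 232·163 + 286·656 = 425
a_29 = 232·425 + 286·163 = 931
a_30 = 232·931 + 286·425 = 536
a_31 = 232·536 + 286·931 = 135
a_32 = 232·135 + 286·536 = 978
a_33 = 232·978 + 286·135 = 139
a_34 = 232·139 + 286·978 = 175
a_35 = 232·175 + 286·139 = 643
a_36 = 232·643 + 286·175 = 453
a_37 = 232·453 + 286·643 = 420
a_38 = 232·420 + 286·453 = 982
a_39 = 232·982 + 286·420 = 848
a_40 = 232·848 + 286·982 = 331
a_41 = 232·331 + 286·848 = 476
a_42 = 232·476 + 286·331 = 271
a_43 = 232·271 + 286·476 = 235
a_44 = 232·235 + 286·271 = 856
a_45 = 232·856 + 286·235 = 435
a_46 = 232·435 + 286·856 = 658
a_47 = 232·658 + 286·435 = 600
a_48 = 232·600 + 286·658 = 472
a_49 = 232·472 + 286·600 = 602
a_50 = 232·602 + 286·472 = 208
a_51 = 232·208 + 286·602 = 466
a_52 = 232·466 + 286·208 = 106
a_53 = 232·106 + 286·466 = 464
a_54 = 232·464 + 286·106 = 740
a_55 = 232·740 + 286·464 = 675
a_56 = 232·675 + 286·740 = 964
a_57 = 232·964 + 286·675 = 990
a_58 = 232·990 + 286·964 = 884
a_59 = 232·884 + 286·990 = 881
a_60 = 232·881 + 286·884 = 139
a_61 = 232·139 + 286·881 = 685
a_62 = 232·685 + 286·139 = 910
a_63 = 232·910 + 286·685 = 403
a_64 = 232·403 + 286·910 = 606
a_65 = 232·606 + 286·403 = 573
a_66 = 232·573 + 286·606 = 525
a_67 = 232·525 + 286·573 = 131
a_68 = 232·131 + 286·525 = 940
a_69 = 232·940 + 286·131 = 269
a_70 = 232·269 + 286·940 = 296
a_71 = 232·296 + 286·269 = 310
a_72 = 232·310 + 286·296 = 181
a_73 = 232·181 + 286·310 = 491
a_74 = 232·491 + 286·181 = 202
a_75 = 232·202 + 286·491 = 625
a_76 = 232·625 + 286·202 = 972
a_77 = 232·972 + 286·625 = 654
a_78 = 232·654 + 286·972 = 895
a_79 = 232·895 + 286·654 = 165
a_80 = 232·165 + 286·895 = 631
a_81 = 232·631 + 286·165 = 863
a_82 = 232·863 + 286·631 = 289
a_83 = 232·289 + 286·863 = 67
a_84 = 232·67 + 286·289 = 325
a_85 = 232·325 + 286·67 = 725
a_86 = 232·725 + 286·325 = 828
a_87 = 232·828 + 286·725 = 891
a_88 = 232·891 + 286·828 = 569
a_89 = 232·569 + 286·891 = 387
a_90 = 232·387 + 286·569 = 268
a_91 = 232·268 + 286·387 = 319
a_92 = 232·319 + 286·268 = 315
a_93 = 232·315 + 286·319 = 856
a_94 = 232·856 + 286·315 = 108
a_95 = 232·108 + 286·856 = 469
a_96 = 232·469 + 286·108 = 454
a_97 = 232·454 + 286·469 = 329
a_98 = 232·329 + 286·454 = 336
a_99 = 232·336 + 286·329 = 516
a_100 = 232·516 + 286·336 = 891
a_101 = 232·891 + 286·516 = 129
a_102 = 232·129 + 286·891 = 216

216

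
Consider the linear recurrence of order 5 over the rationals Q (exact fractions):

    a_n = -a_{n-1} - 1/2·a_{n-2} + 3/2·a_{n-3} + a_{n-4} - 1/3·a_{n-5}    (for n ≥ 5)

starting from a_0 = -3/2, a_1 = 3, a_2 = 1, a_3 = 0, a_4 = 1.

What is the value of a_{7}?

a_5 = -1·1 + -1/2·0 + 3/2·1 + 1·3 + -1/3·-3/2 = 4
a_6 = -1·4 + -1/2·1 + 3/2·0 + 1·1 + -1/3·3 = -9/2
a_7 = -1·-9/2 + -1/2·4 + 3/2·1 + 1·0 + -1/3·1 = 11/3

11/3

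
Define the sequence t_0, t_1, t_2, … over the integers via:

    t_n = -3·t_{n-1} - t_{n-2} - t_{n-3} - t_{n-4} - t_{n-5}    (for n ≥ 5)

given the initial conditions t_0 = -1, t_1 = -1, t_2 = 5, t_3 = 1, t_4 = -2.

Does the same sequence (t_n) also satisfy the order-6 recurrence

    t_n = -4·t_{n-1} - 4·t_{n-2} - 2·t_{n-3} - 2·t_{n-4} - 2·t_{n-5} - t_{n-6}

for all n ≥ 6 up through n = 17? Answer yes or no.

yes

Terms t_0..t_17: -1, -1, 5, 1, -2, 2, -9, 21, -55, 153, -418, 1144, -3133, 8575, -23471, 64245, -175850, 481334
n=6: candidate gives -9, actual t_6 = -9 ✓
n=7: candidate gives 21, actual t_7 = 21 ✓
n=8: candidate gives -55, actual t_8 = -55 ✓
n=9: candidate gives 153, actual t_9 = 153 ✓
n=10: candidate gives -418, actual t_10 = -418 ✓
n=11: candidate gives 1144, actual t_11 = 1144 ✓
n=12: candidate gives -3133, actual t_12 = -3133 ✓
n=13: candidate gives 8575, actual t_13 = 8575 ✓
n=14: candidate gives -23471, actual t_14 = -23471 ✓
n=15: candidate gives 64245, actual t_15 = 64245 ✓
n=16: candidate gives -175850, actual t_16 = -175850 ✓
n=17: candidate gives 481334, actual t_17 = 481334 ✓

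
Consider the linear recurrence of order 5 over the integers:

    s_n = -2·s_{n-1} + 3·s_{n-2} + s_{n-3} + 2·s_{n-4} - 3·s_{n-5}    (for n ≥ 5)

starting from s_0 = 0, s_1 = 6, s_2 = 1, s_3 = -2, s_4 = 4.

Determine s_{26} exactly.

s_5 = -2·4 + 3·-2 + 1·1 + 2·6 + -3·0 = -1
s_6 = -2·-1 + 3·4 + 1·-2 + 2·1 + -3·6 = -4
s_7 = -2·-4 + 3·-1 + 1·4 + 2·-2 + -3·1 = 2
s_8 = -2·2 + 3·-4 + 1·-1 + 2·4 + -3·-2 = -3
s_9 = -2·-3 + 3·2 + 1·-4 + 2·-1 + -3·4 = -6
s_10 = -2·-6 + 3·-3 + 1·2 + 2·-4 + -3·-1 = 0
s_11 = -2·0 + 3·-6 + 1·-3 + 2·2 + -3·-4 = -5
s_12 = -2·-5 + 3·0 + 1·-6 + 2·-3 + -3·2 = -8
s_13 = -2·-8 + 3·-5 + 1·0 + 2·-6 + -3·-3 = -2
s_14 = -2·-2 + 3·-8 + 1·-5 + 2·0 + -3·-6 = -7
s_15 = -2·-7 + 3·-2 + 1·-8 + 2·-5 + -3·0 = -10
s_16 = -2·-10 + 3·-7 + 1·-2 + 2·-8 + -3·-5 = -4
s_17 = -2·-4 + 3·-10 + 1·-7 + 2·-2 + -3·-8 = -9
s_18 = -2·-9 + 3·-4 + 1·-10 + 2·-7 + -3·-2 = -12
s_19 = -2·-12 + 3·-9 + 1·-4 + 2·-10 + -3·-7 = -6
s_20 = -2·-6 + 3·-12 + 1·-9 + 2·-4 + -3·-10 = -11
s_21 = -2·-11 + 3·-6 + 1·-12 + 2·-9 + -3·-4 = -14
s_22 = -2·-14 + 3·-11 + 1·-6 + 2·-12 + -3·-9 = -8
s_23 = -2·-8 + 3·-14 + 1·-11 + 2·-6 + -3·-12 = -13
s_24 = -2·-13 + 3·-8 + 1·-14 + 2·-11 + -3·-6 = -16
s_25 = -2·-16 + 3·-13 + 1·-8 + 2·-14 + -3·-11 = -10
s_26 = -2·-10 + 3·-16 + 1·-13 + 2·-8 + -3·-14 = -15

-15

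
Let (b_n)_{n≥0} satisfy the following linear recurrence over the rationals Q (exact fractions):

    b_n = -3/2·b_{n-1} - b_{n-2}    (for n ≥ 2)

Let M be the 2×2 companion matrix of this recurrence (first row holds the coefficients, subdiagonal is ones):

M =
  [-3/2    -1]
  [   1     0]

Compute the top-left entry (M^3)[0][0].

-3/8

(M^3)[0][0] is the top entry after applying M 3 times to the unit state (1, 0). Equivalently it is h_{4} for the auxiliary sequence (h_n) obeying the same recurrence with h_1 = 1 and h_i = 0 for 0 ≤ i < 1:
h_2 = -3/2·1 + -1·0 = -3/2
h_3 = -3/2·-3/2 + -1·1 = 5/4
h_4 = -3/2·5/4 + -1·-3/2 = -3/8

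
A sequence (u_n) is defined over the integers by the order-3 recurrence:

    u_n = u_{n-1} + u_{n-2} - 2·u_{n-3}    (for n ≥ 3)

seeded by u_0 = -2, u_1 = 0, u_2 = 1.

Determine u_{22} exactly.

u_3 = 1·1 + 1·0 + -2·-2 = 5
u_4 = 1·5 + 1·1 + -2·0 = 6
u_5 = 1·6 + 1·5 + -2·1 = 9
u_6 = 1·9 + 1·6 + -2·5 = 5
u_7 = 1·5 + 1·9 + -2·6 = 2
u_8 = 1·2 + 1·5 + -2·9 = -11
u_9 = 1·-11 + 1·2 + -2·5 = -19
u_10 = 1·-19 + 1·-11 + -2·2 = -34
u_11 = 1·-34 + 1·-19 + -2·-11 = -31
u_12 = 1·-31 + 1·-34 + -2·-19 = -27
u_13 = 1·-27 + 1·-31 + -2·-34 = 10
u_14 = 1·10 + 1·-27 + -2·-31 = 45
u_15 = 1·45 + 1·10 + -2·-27 = 109
u_16 = 1·109 + 1·45 + -2·10 = 134
u_17 = 1·134 + 1·109 + -2·45 = 153
u_18 = 1·153 + 1·134 + -2·109 = 69
u_19 = 1·69 + 1·153 + -2·134 = -46
u_20 = 1·-46 + 1·69 + -2·153 = -283
u_21 = 1·-283 + 1·-46 + -2·69 = -467
u_22 = 1·-467 + 1·-283 + -2·-46 = -658

-658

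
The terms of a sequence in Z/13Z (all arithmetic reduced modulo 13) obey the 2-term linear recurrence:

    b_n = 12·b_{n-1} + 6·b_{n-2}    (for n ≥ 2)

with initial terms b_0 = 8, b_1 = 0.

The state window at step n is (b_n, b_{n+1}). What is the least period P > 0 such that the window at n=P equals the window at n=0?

12

n=0: window = (8, 0)
n=1: window = (0, 9)
n=2: window = (9, 4)
n=3: window = (4, 11)
n=4: window = (11, 0)
n=5: window = (0, 1)
n=6: window = (1, 12)
n=7: window = (12, 7)
n=8: window = (7, 0)
n=9: window = (0, 3)
n=10: window = (3, 10)
n=11: window = (10, 8)
n=12: window = (8, 0)
window at n=12 equals window at n=0 → period = 12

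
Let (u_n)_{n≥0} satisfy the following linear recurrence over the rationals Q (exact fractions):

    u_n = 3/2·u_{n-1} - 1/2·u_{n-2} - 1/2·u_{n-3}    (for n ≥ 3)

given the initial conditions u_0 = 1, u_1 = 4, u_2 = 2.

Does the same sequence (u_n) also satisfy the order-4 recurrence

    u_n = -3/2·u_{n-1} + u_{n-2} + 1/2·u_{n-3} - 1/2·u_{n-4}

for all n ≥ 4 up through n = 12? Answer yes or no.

no

Terms u_0..u_12: 1, 4, 2, 1/2, -9/4, -37/8, -97/16, -181/32, -201/64, 147/128, 1567/256, 5211/512, 11911/1024
n=4: candidate gives 11/4, actual u_4 = -9/4 ✗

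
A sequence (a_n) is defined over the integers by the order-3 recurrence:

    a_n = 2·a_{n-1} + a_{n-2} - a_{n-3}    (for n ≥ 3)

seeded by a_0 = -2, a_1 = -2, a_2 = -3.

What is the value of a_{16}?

a_3 = 2·-3 + 1·-2 + -1·-2 = -6
a_4 = 2·-6 + 1·-3 + -1·-2 = -13
a_5 = 2·-13 + 1·-6 + -1·-3 = -29
a_6 = 2·-29 + 1·-13 + -1·-6 = -65
a_7 = 2·-65 + 1·-29 + -1·-13 = -146
a_8 = 2·-146 + 1·-65 + -1·-29 = -328
a_9 = 2·-328 + 1·-146 + -1·-65 = -737
a_10 = 2·-737 + 1·-328 + -1·-146 = -1656
a_11 = 2·-1656 + 1·-737 + -1·-328 = -3721
a_12 = 2·-3721 + 1·-1656 + -1·-737 = -8361
a_13 = 2·-8361 + 1·-3721 + -1·-1656 = -18787
a_14 = 2·-18787 + 1·-8361 + -1·-3721 = -42214
a_15 = 2·-42214 + 1·-18787 + -1·-8361 = -94854
a_16 = 2·-94854 + 1·-42214 + -1·-18787 = -213135

-213135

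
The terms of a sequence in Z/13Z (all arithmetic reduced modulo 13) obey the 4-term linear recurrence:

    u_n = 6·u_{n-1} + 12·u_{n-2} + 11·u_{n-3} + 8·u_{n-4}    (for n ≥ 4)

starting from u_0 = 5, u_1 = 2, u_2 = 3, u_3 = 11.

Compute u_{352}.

4

u_4 = 6·11 + 12·3 + 11·2 + 8·5 = 8
u_5 = 6·8 + 12·11 + 11·3 + 8·2 = 8
u_6 = 6·8 + 12·8 + 11·11 + 8·3 = 3
u_7 = 6·3 + 12·8 + 11·8 + 8·11 = 4
u_8 = 6·4 + 12·3 + 11·8 + 8·8 = 4
u_9 = 6·4 + 12·4 + 11·3 + 8·8 = 0
Continuing the recurrence:
  u_10 = 12;  u_11 = 5;  u_12 = 11;  u_13 = 11;  u_14 = 11;  u_15 = 8
  u_16 = 12;  u_17 = 0;  u_18 = 8;  u_19 = 10;  u_20 = 5;  u_21 = 4
  u_22 = 11;  u_23 = 2;  u_24 = 7;  u_25 = 11;  u_26 = 0;  u_27 = 4
  u_28 = 6;  u_29 = 3;  u_30 = 4;  u_31 = 2;  u_32 = 11;  u_33 = 2
  u_34 = 3;  u_35 = 10;  u_36 = 11;  u_37 = 1;  u_38 = 12;  u_39 = 12
  u_40 = 3;  u_41 = 3;  u_42 = 9;  u_43 = 11;  u_44 = 10;  u_45 = 3
  u_46 = 6;  u_47 = 10;  u_48 = 11;  u_49 = 3;  u_50 = 9;  u_51 = 5
  u_52 = 12;  u_53 = 8;  u_54 = 7;  u_55 = 11;  u_56 = 9;  u_57 = 2
  u_58 = 11;  u_59 = 4;  u_60 = 3;  u_61 = 8;  u_62 = 8;  u_63 = 1
  u_64 = 6;  u_65 = 5;  u_66 = 8;  u_67 = 0;  u_68 = 4;  u_69 = 9
  u_70 = 10;  u_71 = 4;  u_72 = 2;  u_73 = 8;  u_74 = 1;  u_75 = 0
  u_76 = 12;  u_77 = 4;  u_78 = 7;  u_79 = 1;  u_80 = 9;  u_81 = 6
  u_82 = 3;  u_83 = 2;  u_84 = 4;  u_85 = 12;  u_86 = 10;  u_87 = 4
  u_88 = 9;  u_89 = 9;  u_90 = 0;  u_91 = 5;  u_92 = 6;  u_93 = 12
  u_94 = 4;  u_95 = 1;  u_96 = 0;  u_97 = 9;  u_98 = 6;  u_99 = 9
  u_100 = 4;  u_101 = 10;  u_102 = 8;  u_103 = 11;  u_104 = 5;  u_105 = 5
  u_106 = 2;  u_107 = 7;  u_108 = 5;  u_109 = 7;  u_110 = 0;  u_111 = 0
  u_112 = 0;  u_113 = 4;  u_114 = 11;  u_115 = 10;  u_116 = 2;  u_117 = 12
  u_118 = 8;  u_119 = 8;  u_120 = 6;  u_121 = 4;  u_122 = 1;  u_123 = 2
  u_124 = 12;  u_125 = 9;  u_126 = 7;  u_127 = 12;  u_128 = 0;  u_129 = 7
  u_130 = 9;  u_131 = 0;  u_132 = 3;  u_133 = 4;  u_134 = 2;  u_135 = 2
  u_136 = 0;  u_137 = 0;  u_138 = 12;  u_139 = 10;  u_140 = 9;  u_141 = 7
  u_142 = 5;  u_143 = 7;  u_144 = 4;  u_145 = 11;  u_146 = 10;  u_147 = 6
  u_148 = 10;  u_149 = 5;  u_150 = 10;  u_151 = 5;  u_152 = 12;  u_153 = 9
  u_154 = 8;  u_155 = 3;  u_156 = 10;  u_157 = 9;  u_158 = 11;  u_159 = 9
  u_160 = 1;  u_161 = 8;  u_162 = 0;  u_163 = 10;  u_164 = 0;  u_165 = 2
  u_166 = 5;  u_167 = 4;  u_168 = 2;  u_169 = 1;  u_170 = 10;  u_171 = 9
  u_172 = 6;  u_173 = 2;  u_174 = 3;  u_175 = 11;  u_176 = 3;  u_177 = 4
  u_178 = 10;  u_179 = 8;  u_180 = 2;  u_181 = 3;  u_182 = 2;  u_183 = 4
  u_184 = 6;  u_185 = 0;  u_186 = 2;  u_187 = 6;  u_188 = 4;  u_189 = 1
  u_190 = 6;  u_191 = 10;  u_192 = 6;  u_193 = 9;  u_194 = 11;  u_195 = 8
  u_196 = 2;  u_197 = 2;  u_198 = 4;  u_199 = 4;  u_200 = 6;  u_201 = 1
  u_202 = 11;  u_203 = 7;  u_204 = 12;  u_205 = 12;  u_206 = 4;  u_207 = 5
  u_208 = 7;  u_209 = 8;  u_210 = 11;  u_211 = 6;  u_212 = 0;  u_213 = 10
  u_214 = 6;  u_215 = 9;  u_216 = 2;  u_217 = 6;  u_218 = 12;  u_219 = 4
  u_220 = 3;  u_221 = 12;  u_222 = 1;  u_223 = 7;  u_224 = 2;  u_225 = 8
  u_226 = 1;  u_227 = 11;  u_228 = 0;  u_229 = 12;  u_230 = 6;  u_231 = 8
  u_232 = 5;  u_233 = 2;  u_234 = 0;  u_235 = 0;  u_236 = 10;  u_237 = 11
  u_238 = 4;  u_239 = 6;  u_240 = 12;  u_241 = 3;  u_242 = 0;  u_243 = 8
  u_244 = 8;  u_245 = 12;  u_246 = 9;  u_247 = 12;  u_248 = 12;  u_249 = 8
  u_250 = 6;  u_251 = 9;  u_252 = 11;  u_253 = 5;  u_254 = 10;  u_255 = 1
  u_256 = 9;  u_257 = 8;  u_258 = 0;  u_259 = 8;  u_260 = 0;  u_261 = 4
  u_262 = 8;  u_263 = 4;  u_264 = 8;  u_265 = 8;  u_266 = 5;  u_267 = 12
  u_268 = 11;  u_269 = 4;  u_270 = 3;  u_271 = 10;  u_272 = 7;  u_273 = 6
  u_274 = 7;  u_275 = 11;  u_276 = 12;  u_277 = 4;  u_278 = 7;  u_279 = 11
  u_280 = 4;  u_281 = 5;  u_282 = 8;  u_283 = 6;  u_284 = 11;  u_285 = 6
  u_286 = 12;  u_287 = 1;  u_288 = 5;  u_289 = 1;  u_290 = 4;  u_291 = 8
  u_292 = 4;  u_293 = 3;  u_294 = 4;  u_295 = 12;  u_296 = 3;  u_297 = 9
  u_298 = 7;  u_299 = 6;  u_300 = 9;  u_301 = 2;  u_302 = 8;  u_303 = 11
  u_304 = 9;  u_305 = 4;  u_306 = 5;  u_307 = 5;  u_308 = 11;  u_309 = 5
  u_310 = 10;  u_311 = 8;  u_312 = 12;  u_313 = 6;  u_314 = 10;  u_315 = 3
  u_316 = 1;  u_317 = 5;  u_318 = 12;  u_319 = 11;  u_320 = 0;  u_321 = 5
  u_322 = 0;  u_323 = 5;  u_324 = 7;  u_325 = 12;  u_326 = 3;  u_327 = 6
  u_328 = 0;  u_329 = 6;  u_330 = 9;  u_331 = 5;  u_332 = 9;  u_333 = 1
  u_334 = 7;  u_335 = 11;  u_336 = 12;  u_337 = 3;  u_338 = 1;  u_339 = 2
  u_340 = 10;  u_341 = 2;  u_342 = 6;  u_343 = 4;  u_344 = 3;  u_345 = 5
  u_346 = 2;  u_347 = 7;  u_348 = 2;  u_349 = 2;  u_350 = 12
u_351 = 6·12 + 12·2 + 11·2 + 8·7 = 5
u_352 = 6·5 + 12·12 + 11·2 + 8·2 = 4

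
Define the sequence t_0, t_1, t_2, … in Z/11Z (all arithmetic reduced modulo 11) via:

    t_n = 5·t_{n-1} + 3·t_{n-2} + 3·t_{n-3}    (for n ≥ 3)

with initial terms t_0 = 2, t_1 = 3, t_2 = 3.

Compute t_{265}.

5

t_3 = 5·3 + 3·3 + 3·2 = 8
t_4 = 5·8 + 3·3 + 3·3 = 3
t_5 = 5·3 + 3·8 + 3·3 = 4
t_6 = 5·4 + 3·3 + 3·8 = 9
t_7 = 5·9 + 3·4 + 3·3 = 0
t_8 = 5·0 + 3·9 + 3·4 = 6
t_9 = 5·6 + 3·0 + 3·9 = 2
t_10 = 5·2 + 3·6 + 3·0 = 6
t_11 = 5·6 + 3·2 + 3·6 = 10
t_12 = 5·10 + 3·6 + 3·2 = 8
t_13 = 5·8 + 3·10 + 3·6 = 0
t_14 = 5·0 + 3·8 + 3·10 = 10
t_15 = 5·10 + 3·0 + 3·8 = 8
t_16 = 5·8 + 3·10 + 3·0 = 4
t_17 = 5·4 + 3·8 + 3·10 = 8
t_18 = 5·8 + 3·4 + 3·8 = 10
t_19 = 5·10 + 3·8 + 3·4 = 9
t_20 = 5·9 + 3·10 + 3·8 = 0
t_21 = 5·0 + 3·9 + 3·10 = 2
t_22 = 5·2 + 3·0 + 3·9 = 4
t_23 = 5·4 + 3·2 + 3·0 = 4
t_24 = 5·4 + 3·4 + 3·2 = 5
t_25 = 5·5 + 3·4 + 3·4 = 5
t_26 = 5·5 + 3·5 + 3·4 = 8
t_27 = 5·8 + 3·5 + 3·5 = 4
t_28 = 5·4 + 3·8 + 3·5 = 4
t_29 = 5·4 + 3·4 + 3·8 = 1
t_30 = 5·1 + 3·4 + 3·4 = 7
t_31 = 5·7 + 3·1 + 3·4 = 6
t_32 = 5·6 + 3·7 + 3·1 = 10
t_33 = 5·10 + 3·6 + 3·7 = 1
t_34 = 5·1 + 3·10 + 3·6 = 9
t_35 = 5·9 + 3·1 + 3·10 = 1
t_36 = 5·1 + 3·9 + 3·1 = 2
t_37 = 5·2 + 3·1 + 3·9 = 7
t_38 = 5·7 + 3·2 + 3·1 = 0
t_39 = 5·0 + 3·7 + 3·2 = 5
t_40 = 5·5 + 3·0 + 3·7 = 2
t_41 = 5·2 + 3·5 + 3·0 = 3
t_42 = 5·3 + 3·2 + 3·5 = 3
(t_40, t_41, t_42) = (2, 3, 3) = (t_0, t_1, t_2), so the sequence has period 40.
265 ≡ 25 (mod 40), hence t_265 = t_25 = 5.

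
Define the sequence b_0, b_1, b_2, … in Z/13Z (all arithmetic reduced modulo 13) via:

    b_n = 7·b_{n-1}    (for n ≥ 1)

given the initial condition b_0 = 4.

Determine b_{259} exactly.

11

b_1 = 7·4 = 2
b_2 = 7·2 = 1
b_3 = 7·1 = 7
b_4 = 7·7 = 10
b_5 = 7·10 = 5
b_6 = 7·5 = 9
b_7 = 7·9 = 11
b_8 = 7·11 = 12
b_9 = 7·12 = 6
b_10 = 7·6 = 3
b_11 = 7·3 = 8
b_12 = 7·8 = 4
(b_12) = (4) = (b_0), so the sequence has period 12.
259 ≡ 7 (mod 12), hence b_259 = b_7 = 11.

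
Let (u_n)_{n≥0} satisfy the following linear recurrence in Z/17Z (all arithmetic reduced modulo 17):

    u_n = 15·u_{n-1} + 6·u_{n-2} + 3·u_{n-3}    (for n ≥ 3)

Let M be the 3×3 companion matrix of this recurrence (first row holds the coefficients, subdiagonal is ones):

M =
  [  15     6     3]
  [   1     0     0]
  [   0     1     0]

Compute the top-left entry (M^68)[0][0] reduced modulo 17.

9

(M^68)[0][0] is the top entry after applying M 68 times to the unit state (1, 0, 0). Equivalently it is h_{70} for the auxiliary sequence (h_n) obeying the same recurrence with h_2 = 1 and h_i = 0 for 0 ≤ i < 2:
h_3 = 15·1 + 6·0 + 3·0 = 15
h_4 = 15·15 + 6·1 + 3·0 = 10
h_5 = 15·10 + 6·15 + 3·1 = 5
h_6 = 15·5 + 6·10 + 3·15 = 10
h_7 = 15·10 + 6·5 + 3·10 = 6
h_8 = 15·6 + 6·10 + 3·5 = 12
h_9 = 15·12 + 6·6 + 3·10 = 8
h_10 = 15·8 + 6·12 + 3·6 = 6
h_11 = 15·6 + 6·8 + 3·12 = 4
h_12 = 15·4 + 6·6 + 3·8 = 1
h_13 = 15·1 + 6·4 + 3·6 = 6
h_14 = 15·6 + 6·1 + 3·4 = 6
h_15 = 15·6 + 6·6 + 3·1 = 10
h_16 = 15·10 + 6·6 + 3·6 = 0
h_17 = 15·0 + 6·10 + 3·6 = 10
h_18 = 15·10 + 6·0 + 3·10 = 10
h_19 = 15·10 + 6·10 + 3·0 = 6
h_20 = 15·6 + 6·10 + 3·10 = 10
h_21 = 15·10 + 6·6 + 3·10 = 12
h_22 = 15·12 + 6·10 + 3·6 = 3
h_23 = 15·3 + 6·12 + 3·10 = 11
h_24 = 15·11 + 6·3 + 3·12 = 15
h_25 = 15·15 + 6·11 + 3·3 = 11
h_26 = 15·11 + 6·15 + 3·11 = 16
h_27 = 15·16 + 6·11 + 3·15 = 11
h_28 = 15·11 + 6·16 + 3·11 = 5
h_29 = 15·5 + 6·11 + 3·16 = 2
h_30 = 15·2 + 6·5 + 3·11 = 8
h_31 = 15·8 + 6·2 + 3·5 = 11
h_32 = 15·11 + 6·8 + 3·2 = 15
h_33 = 15·15 + 6·11 + 3·8 = 9
h_34 = 15·9 + 6·15 + 3·11 = 3
h_35 = 15·3 + 6·9 + 3·15 = 8
h_36 = 15·8 + 6·3 + 3·9 = 12
h_37 = 15·12 + 6·8 + 3·3 = 16
h_38 = 15·16 + 6·12 + 3·8 = 13
h_39 = 15·13 + 6·16 + 3·12 = 4
h_40 = 15·4 + 6·13 + 3·16 = 16
h_41 = 15·16 + 6·4 + 3·13 = 14
h_42 = 15·14 + 6·16 + 3·4 = 12
h_43 = 15·12 + 6·14 + 3·16 = 6
h_44 = 15·6 + 6·12 + 3·14 = 0
h_45 = 15·0 + 6·6 + 3·12 = 4
h_46 = 15·4 + 6·0 + 3·6 = 10
h_47 = 15·10 + 6·4 + 3·0 = 4
h_48 = 15·4 + 6·10 + 3·4 = 13
h_49 = 15·13 + 6·4 + 3·10 = 11
h_50 = 15·11 + 6·13 + 3·4 = 0
h_51 = 15·0 + 6·11 + 3·13 = 3
h_52 = 15·3 + 6·0 + 3·11 = 10
h_53 = 15·10 + 6·3 + 3·0 = 15
h_54 = 15·15 + 6·10 + 3·3 = 5
h_55 = 15·5 + 6·15 + 3·10 = 8
h_56 = 15·8 + 6·5 + 3·15 = 8
h_57 = 15·8 + 6·8 + 3·5 = 13
h_58 = 15·13 + 6·8 + 3·8 = 12
h_59 = 15·12 + 6·13 + 3·8 = 10
h_60 = 15·10 + 6·12 + 3·13 = 6
h_61 = 15·6 + 6·10 + 3·12 = 16
h_62 = 15·16 + 6·6 + 3·10 = 0
h_63 = 15·0 + 6·16 + 3·6 = 12
h_64 = 15·12 + 6·0 + 3·16 = 7
h_65 = 15·7 + 6·12 + 3·0 = 7
h_66 = 15·7 + 6·7 + 3·12 = 13
h_67 = 15·13 + 6·7 + 3·7 = 3
h_68 = 15·3 + 6·13 + 3·7 = 8
h_69 = 15·8 + 6·3 + 3·13 = 7
h_70 = 15·7 + 6·8 + 3·3 = 9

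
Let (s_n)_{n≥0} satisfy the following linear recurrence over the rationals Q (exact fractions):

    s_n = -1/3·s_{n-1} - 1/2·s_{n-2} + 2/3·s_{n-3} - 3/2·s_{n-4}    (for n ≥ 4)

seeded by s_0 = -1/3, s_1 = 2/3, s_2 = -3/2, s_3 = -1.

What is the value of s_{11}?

s_4 = -1/3·-1 + -1/2·-3/2 + 2/3·2/3 + -3/2·-1/3 = 73/36
s_5 = -1/3·73/36 + -1/2·-1 + 2/3·-3/2 + -3/2·2/3 = -235/108
s_6 = -1/3·-235/108 + -1/2·73/36 + 2/3·-1 + -3/2·-3/2 = 839/648
s_7 = -1/3·839/648 + -1/2·-235/108 + 2/3·73/36 + -3/2·-1 = 1705/486
s_8 = -1/3·1705/486 + -1/2·839/648 + 2/3·-235/108 + -3/2·73/36 = -73589/11664
s_9 = -1/3·-73589/11664 + -1/2·1705/486 + 2/3·839/648 + -3/2·-235/108 = 156623/34992
s_10 = -1/3·156623/34992 + -1/2·-73589/11664 + 2/3·1705/486 + -3/2·839/648 = 432341/209952
s_11 = -1/3·432341/209952 + -1/2·156623/34992 + 2/3·-73589/11664 + -3/2·1705/486 = -975709/78732

-975709/78732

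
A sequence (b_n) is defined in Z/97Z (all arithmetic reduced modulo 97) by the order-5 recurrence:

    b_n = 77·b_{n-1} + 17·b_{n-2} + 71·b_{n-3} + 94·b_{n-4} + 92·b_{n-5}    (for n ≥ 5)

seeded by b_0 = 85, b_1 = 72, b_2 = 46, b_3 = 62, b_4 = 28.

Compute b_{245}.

b_5 = 77·28 + 17·62 + 71·46 + 94·72 + 92·85 = 15
b_6 = 77·15 + 17·28 + 71·62 + 94·46 + 92·72 = 6
b_7 = 77·6 + 17·15 + 71·28 + 94·62 + 92·46 = 58
b_8 = 77·58 + 17·6 + 71·15 + 94·28 + 92·62 = 1
b_9 = 77·1 + 17·58 + 71·6 + 94·15 + 92·28 = 43
b_10 = 77·43 + 17·1 + 71·58 + 94·6 + 92·15 = 78
Continuing the recurrence:
  b_11 = 8;  b_12 = 46;  b_13 = 61;  b_14 = 69;  b_15 = 84;  b_16 = 57
  b_17 = 21;  b_18 = 84;  b_19 = 90;  b_20 = 43;  b_21 = 78;  b_22 = 63
  b_23 = 4;  b_24 = 33;  b_25 = 37;  b_26 = 11;  b_27 = 0;  b_28 = 76
  b_29 = 52;  b_30 = 34;  b_31 = 16;  b_32 = 36;  b_33 = 72;  b_34 = 43
  b_35 = 83;  b_36 = 18;  b_37 = 22;  b_38 = 32;  b_39 = 63;  b_40 = 86
  b_41 = 12;  b_42 = 57;  b_43 = 68;  b_44 = 82;  b_45 = 90;  b_46 = 20
  b_47 = 61;  b_48 = 74;  b_49 = 6;  b_50 = 12;  b_51 = 80;  b_52 = 55
  b_53 = 45;  b_54 = 23;  b_55 = 30;  b_56 = 93;  b_57 = 67;  b_58 = 40
  b_59 = 44;  b_60 = 54;  b_61 = 96;  b_62 = 18;  b_63 = 21;  b_64 = 15
  b_65 = 1;  b_66 = 28;  b_67 = 78;  b_68 = 1;  b_69 = 15;  b_70 = 25
  b_71 = 34;  b_72 = 29;  b_73 = 74;  b_74 = 16;  b_75 = 54;  b_76 = 18
  b_77 = 66;  b_78 = 74;  b_79 = 96;  b_80 = 14;  b_81 = 13;  b_82 = 34
  b_83 = 71;  b_84 = 44;  b_85 = 13;  b_86 = 27;  b_87 = 94;  b_88 = 82
  b_89 = 64;  b_90 = 46;  b_91 = 44;  b_92 = 44;  b_93 = 10;  b_94 = 13
  b_95 = 53;  b_96 = 4;  b_97 = 39;  b_98 = 52;  b_99 = 71;  b_100 = 16
  b_101 = 77;  b_102 = 27;  b_103 = 74;  b_104 = 66;  b_105 = 89;  b_106 = 56
  b_107 = 66;  b_108 = 48;  b_109 = 49;  b_110 = 29;  b_111 = 79;  b_112 = 75
  b_113 = 60;  b_114 = 17;  b_115 = 94;  b_116 = 12;  b_117 = 70;  b_118 = 83
  b_119 = 15;  b_120 = 46;  b_121 = 11;  b_122 = 58;  b_123 = 87;  b_124 = 8
  b_125 = 33;  b_126 = 89;  b_127 = 59;  b_128 = 83;  b_129 = 91;  b_130 = 50
  b_131 = 95;  b_132 = 17;  b_133 = 63;  b_134 = 28;  b_135 = 19;  b_136 = 66
  b_137 = 38;  b_138 = 51;  b_139 = 41;  b_140 = 27;  b_141 = 36;  b_142 = 76
  b_143 = 49;  b_144 = 60;  b_145 = 33;  b_146 = 36;  b_147 = 82;  b_148 = 17
  b_149 = 10;  b_150 = 12;  b_151 = 32;  b_152 = 7;  b_153 = 74;  b_154 = 49
  b_155 = 37;  b_156 = 25;  b_157 = 53;  b_158 = 20;  b_159 = 77;  b_160 = 72
  b_161 = 35;  b_162 = 40;  b_163 = 17;  b_164 = 90;  b_165 = 88;  b_166 = 3
  b_167 = 9;  b_168 = 41;  b_169 = 93;  b_170 = 94;  b_171 = 48;  b_172 = 89
  b_173 = 85;  b_174 = 49;  b_175 = 59;  b_176 = 40;  b_177 = 72;  b_178 = 44
  b_179 = 46;  b_180 = 63;  b_181 = 96;  b_182 = 82;  b_183 = 33;  b_184 = 50
  b_185 = 27;  b_186 = 84;  b_187 = 74;  b_188 = 95;  b_189 = 44;  b_190 = 73
  b_191 = 56;  b_192 = 68;  b_193 = 94;  b_194 = 0;  b_195 = 73;  b_196 = 74
  b_197 = 12;  b_198 = 8;  b_199 = 35;  b_200 = 89;  b_201 = 44;  b_202 = 27
  b_203 = 77;  b_204 = 49;  b_205 = 20;  b_206 = 70;  b_207 = 16;  b_208 = 12
  b_209 = 41;  b_210 = 16;  b_211 = 55;  b_212 = 27;  b_213 = 87;  b_214 = 43
  b_215 = 60;  b_216 = 17;  b_217 = 39;  b_218 = 4;  b_219 = 37;  b_220 = 0
  b_221 = 32;  b_222 = 34;  b_223 = 24;  b_224 = 51;  b_225 = 57;  b_226 = 5
  b_227 = 77;  b_228 = 88;  b_229 = 60;  b_230 = 31;  b_231 = 87;  b_232 = 70
  b_233 = 11;  b_234 = 61;  b_235 = 29;  b_236 = 11;  b_237 = 50;  b_238 = 38
  b_239 = 91;  b_240 = 64;  b_241 = 44;  b_242 = 0;  b_243 = 76
b_244 = 77·76 + 17·0 + 71·44 + 94·64 + 92·91 = 84
b_245 = 77·84 + 17·76 + 71·0 + 94·44 + 92·64 = 33

33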